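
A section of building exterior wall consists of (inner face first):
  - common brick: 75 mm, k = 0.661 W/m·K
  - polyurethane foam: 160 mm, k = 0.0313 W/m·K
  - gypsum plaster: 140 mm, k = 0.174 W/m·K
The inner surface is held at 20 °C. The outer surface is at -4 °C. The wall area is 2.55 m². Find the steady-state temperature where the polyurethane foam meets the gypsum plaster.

T ≈ -0.798 °C

Treating each layer as a thermal resistance in series:
R_common brick = L/(kA) = 0.075/(0.661×2.55) = 0.0445 K/W
R_polyurethane foam = L/(kA) = 0.16/(0.0313×2.55) = 2.005 K/W
R_gypsum plaster = L/(kA) = 0.14/(0.174×2.55) = 0.3155 K/W
R_total = 2.365 K/W;  Q = ΔT/R_total = 24/2.365 = 10.15 W
T_interface = T_inner − Q·ΣR(inner→interface) = 20 − 10.1×2.049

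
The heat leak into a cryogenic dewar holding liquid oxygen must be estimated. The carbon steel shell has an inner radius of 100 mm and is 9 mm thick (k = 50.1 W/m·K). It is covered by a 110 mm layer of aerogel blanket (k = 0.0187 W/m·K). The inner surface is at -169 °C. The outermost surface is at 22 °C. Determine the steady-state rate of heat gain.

Q ≈ 9.74 W

Spherical conduction: R = (1/r_in − 1/r_out)/(4πk) per layer; series-sum.
R_carbon steel shell = (1/0.1 − 1/0.109)/(4π×50.1) = 0.001312 K/W
R_aerogel blanket = (1/0.109 − 1/0.219)/(4π×0.0187) = 19.61 K/W
R_total = 19.61 K/W
Q = ΔT/R_total = 191/19.61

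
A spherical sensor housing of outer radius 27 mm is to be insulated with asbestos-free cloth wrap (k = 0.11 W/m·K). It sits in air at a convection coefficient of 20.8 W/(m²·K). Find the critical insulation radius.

For a sphere r_cr = 2k/h = 2×0.11/20.8
r_cr = 10.6 mm; since the bare radius (27 mm) is above r_cr, any added insulation will reduce heat loss.

r_cr ≈ 10.6 mm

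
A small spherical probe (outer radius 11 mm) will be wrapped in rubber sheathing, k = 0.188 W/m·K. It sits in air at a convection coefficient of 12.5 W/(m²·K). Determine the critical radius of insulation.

For a sphere r_cr = 2k/h = 2×0.188/12.5
r_cr = 30.1 mm; since the bare radius (11 mm) is below r_cr, adding a thin layer of insulation will *increase* heat loss.

r_cr ≈ 30.1 mm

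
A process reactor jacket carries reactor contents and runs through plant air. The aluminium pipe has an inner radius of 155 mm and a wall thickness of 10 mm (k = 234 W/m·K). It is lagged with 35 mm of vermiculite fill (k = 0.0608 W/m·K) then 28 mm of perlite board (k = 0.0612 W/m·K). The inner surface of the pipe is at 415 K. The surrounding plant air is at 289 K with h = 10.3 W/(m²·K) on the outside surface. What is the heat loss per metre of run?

q′ ≈ 138 W/m

Treating each annulus and film as a series resistance:
R_aluminium pipe wall = ln(165/155)/(2π×234×1) = 4.252×10^-5 K/W
R_vermiculite fill = ln(200/165)/(2π×0.0608×1) = 0.5036 K/W
R_perlite board = ln(228/200)/(2π×0.0612×1) = 0.3407 K/W
R_outer film = 1/(h_o·2πr_oL) = 1/(10.3×2π×0.228×1) = 0.06777 K/W
R_total = 0.9121 K/W
Q = ΔT/R_total = 126/0.9121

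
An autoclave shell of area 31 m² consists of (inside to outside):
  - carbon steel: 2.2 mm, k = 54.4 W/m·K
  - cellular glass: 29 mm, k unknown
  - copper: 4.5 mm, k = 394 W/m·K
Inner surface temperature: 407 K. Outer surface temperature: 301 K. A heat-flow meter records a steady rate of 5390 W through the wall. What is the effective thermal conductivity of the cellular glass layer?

Using the resistance-network approach (series):
R_carbon steel = L/(kA) = 0.0022/(54.4×31) = 1.305×10^-6 K/W
R_copper = L/(kA) = 0.0045/(394×31) = 3.684×10^-7 K/W
Sum of known resistances R_other = 1.673×10^-6 K/W
Total R = ΔT/Q = 106/5390 = 0.01967 K/W
R_cellular glass = R_total − R_other = 0.01966 K/W
k = L/(R·A) = 0.029/(0.01966×31)

k ≈ 0.0476 W/(m·K)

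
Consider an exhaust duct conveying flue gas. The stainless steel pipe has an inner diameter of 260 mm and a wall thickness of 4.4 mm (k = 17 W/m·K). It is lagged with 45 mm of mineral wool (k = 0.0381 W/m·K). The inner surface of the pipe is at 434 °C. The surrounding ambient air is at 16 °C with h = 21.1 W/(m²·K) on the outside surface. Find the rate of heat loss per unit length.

q′ ≈ 335 W/m

Per-layer cylindrical resistances, series-summed:
R_stainless steel pipe wall = ln(134.4/130)/(2π×17×1) = 3.116×10^-4 K/W
R_mineral wool = ln(179.4/134.4)/(2π×0.0381×1) = 1.206 K/W
R_outer film = 1/(h_o·2πr_oL) = 1/(21.1×2π×0.1794×1) = 0.04205 K/W
R_total = 1.249 K/W
Q = ΔT/R_total = 418/1.249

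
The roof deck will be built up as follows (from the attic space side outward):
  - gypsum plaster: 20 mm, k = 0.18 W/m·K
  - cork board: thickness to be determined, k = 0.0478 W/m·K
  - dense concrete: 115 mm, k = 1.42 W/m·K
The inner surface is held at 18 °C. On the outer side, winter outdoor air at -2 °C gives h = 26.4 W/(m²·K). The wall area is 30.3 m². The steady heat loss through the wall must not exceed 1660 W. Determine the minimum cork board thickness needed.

L ≈ 6.46 mm

Thermal resistances in series:
R_gypsum plaster = L/(kA) = 0.02/(0.18×30.3) = 0.003667 K/W
R_dense concrete = L/(kA) = 0.115/(1.42×30.3) = 0.002673 K/W
R_outer film = 1/(h_o·A) = 1/(26.4×30.3) = 0.00125 K/W
Sum of the known resistances R_other = 0.00759 K/W
Required total resistance R_tot = ΔT/Q_allow = 20/1660 = 0.01205 K/W
R_cork board = R_tot − R_other = 0.004458 K/W
L = R·k·A = 0.004458×0.0478×30.3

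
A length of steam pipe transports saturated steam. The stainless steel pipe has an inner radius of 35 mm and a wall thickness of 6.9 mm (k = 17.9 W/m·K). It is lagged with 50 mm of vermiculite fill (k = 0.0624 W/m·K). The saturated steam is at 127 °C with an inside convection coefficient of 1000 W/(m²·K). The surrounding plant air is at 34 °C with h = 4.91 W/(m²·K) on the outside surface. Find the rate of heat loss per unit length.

Cylindrical conduction, so R = ln(r₂/r₁)/(2πkL) per layer, in series:
R_inner film = 1/(h_i·2πr₁L) = 1/(1000×2π×0.035×1) = 0.004547 K/W
R_stainless steel pipe wall = ln(41.9/35)/(2π×17.9×1) = 0.0016 K/W
R_vermiculite fill = ln(91.9/41.9)/(2π×0.0624×1) = 2.003 K/W
R_outer film = 1/(h_o·2πr_oL) = 1/(4.91×2π×0.0919×1) = 0.3527 K/W
R_total = 2.362 K/W
Q = ΔT/R_total = 93/2.362

q′ ≈ 39.4 W/m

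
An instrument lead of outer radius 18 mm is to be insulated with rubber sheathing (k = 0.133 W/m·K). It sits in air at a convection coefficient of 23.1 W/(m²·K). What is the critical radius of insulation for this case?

r_cr ≈ 5.76 mm

For a cylinder r_cr = k/h = 0.133/23.1
r_cr = 5.76 mm; since the bare radius (18 mm) is above r_cr, any added insulation will reduce heat loss.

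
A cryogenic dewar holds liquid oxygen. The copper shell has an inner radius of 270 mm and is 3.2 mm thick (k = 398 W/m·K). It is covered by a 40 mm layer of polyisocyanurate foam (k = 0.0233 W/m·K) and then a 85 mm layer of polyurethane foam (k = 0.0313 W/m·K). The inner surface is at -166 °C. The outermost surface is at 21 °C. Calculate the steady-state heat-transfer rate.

Q ≈ 56.2 W

Spherical conduction: R = (1/r_in − 1/r_out)/(4πk) per layer; series-sum.
R_copper shell = (1/0.27 − 1/0.2732)/(4π×398) = 8.674×10^-6 K/W
R_polyisocyanurate foam = (1/0.2732 − 1/0.3132)/(4π×0.0233) = 1.597 K/W
R_polyurethane foam = (1/0.3132 − 1/0.3982)/(4π×0.0313) = 1.733 K/W
R_total = 3.329 K/W
Q = ΔT/R_total = 187/3.329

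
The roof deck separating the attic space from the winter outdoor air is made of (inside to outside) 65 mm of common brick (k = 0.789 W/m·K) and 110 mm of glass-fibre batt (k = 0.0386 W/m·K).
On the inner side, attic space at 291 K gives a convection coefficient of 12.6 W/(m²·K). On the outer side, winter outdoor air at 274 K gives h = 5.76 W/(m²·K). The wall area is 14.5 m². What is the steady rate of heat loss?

Model the wall as resistances in series:
R_inner film = 1/(h_i·A) = 1/(12.6×14.5) = 0.005473 K/W
R_common brick = L/(kA) = 0.065/(0.789×14.5) = 0.005682 K/W
R_glass-fibre batt = L/(kA) = 0.11/(0.0386×14.5) = 0.1965 K/W
R_outer film = 1/(h_o·A) = 1/(5.76×14.5) = 0.01197 K/W
R_total = 0.2197 K/W
Q = ΔT / R_total = 17 / 0.2197

Q ≈ 77.4 W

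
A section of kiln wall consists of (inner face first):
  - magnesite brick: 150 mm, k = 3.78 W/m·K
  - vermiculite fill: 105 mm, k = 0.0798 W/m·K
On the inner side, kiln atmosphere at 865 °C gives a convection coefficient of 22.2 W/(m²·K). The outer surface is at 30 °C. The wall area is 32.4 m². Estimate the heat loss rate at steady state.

Thermal resistances in series:
R_inner film = 1/(h_i·A) = 1/(22.2×32.4) = 0.00139 K/W
R_magnesite brick = L/(kA) = 0.15/(3.78×32.4) = 0.001225 K/W
R_vermiculite fill = L/(kA) = 0.105/(0.0798×32.4) = 0.04061 K/W
R_total = 0.04323 K/W
Q = ΔT / R_total = 835 / 0.04323

Q ≈ 19300 W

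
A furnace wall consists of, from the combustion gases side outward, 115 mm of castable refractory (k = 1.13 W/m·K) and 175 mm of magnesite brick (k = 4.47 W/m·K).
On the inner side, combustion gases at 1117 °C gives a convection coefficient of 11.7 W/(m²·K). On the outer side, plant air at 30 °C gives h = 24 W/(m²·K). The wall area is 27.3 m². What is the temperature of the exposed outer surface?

T ≈ 199 °C

Thermal resistances in series:
R_inner film = 1/(h_i·A) = 1/(11.7×27.3) = 0.003131 K/W
R_castable refractory = L/(kA) = 0.115/(1.13×27.3) = 0.003728 K/W
R_magnesite brick = L/(kA) = 0.175/(4.47×27.3) = 0.001434 K/W
R_outer film = 1/(h_o·A) = 1/(24×27.3) = 0.001526 K/W
R_total = 0.009819 K/W;  Q = ΔT/R_total = 1087/0.009819 = 110700 W
T_interface = T_inner − Q·ΣR(inner→interface) = 1117 − 111000×0.008293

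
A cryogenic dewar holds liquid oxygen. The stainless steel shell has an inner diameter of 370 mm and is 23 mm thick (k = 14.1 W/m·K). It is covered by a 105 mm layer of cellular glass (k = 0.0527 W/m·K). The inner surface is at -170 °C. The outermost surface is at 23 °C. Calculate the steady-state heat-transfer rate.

Q ≈ 79.1 W

Each spherical layer contributes R = (1/r_i − 1/r_o)/(4πk):
R_stainless steel shell = (1/0.185 − 1/0.208)/(4π×14.1) = 0.003373 K/W
R_cellular glass = (1/0.208 − 1/0.313)/(4π×0.0527) = 2.435 K/W
R_total = 2.439 K/W
Q = ΔT/R_total = 193/2.439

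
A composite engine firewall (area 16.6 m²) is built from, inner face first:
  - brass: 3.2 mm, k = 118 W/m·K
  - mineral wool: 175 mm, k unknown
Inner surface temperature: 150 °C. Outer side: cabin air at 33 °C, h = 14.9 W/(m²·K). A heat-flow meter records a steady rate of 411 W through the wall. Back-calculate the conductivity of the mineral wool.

k ≈ 0.0376 W/(m·K)

Model the wall as resistances in series:
R_brass = L/(kA) = 0.0032/(118×16.6) = 1.634×10^-6 K/W
R_outer film = 1/(h_o·A) = 1/(14.9×16.6) = 0.004043 K/W
Sum of known resistances R_other = 0.004045 K/W
Total R = ΔT/Q = 117/411 = 0.2847 K/W
R_mineral wool = R_total − R_other = 0.2806 K/W
k = L/(R·A) = 0.175/(0.2806×16.6)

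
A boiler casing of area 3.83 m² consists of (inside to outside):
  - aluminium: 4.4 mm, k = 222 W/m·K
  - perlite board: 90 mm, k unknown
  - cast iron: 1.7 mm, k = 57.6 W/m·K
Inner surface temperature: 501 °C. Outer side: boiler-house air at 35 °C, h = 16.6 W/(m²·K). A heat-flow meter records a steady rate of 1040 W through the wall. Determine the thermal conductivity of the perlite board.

k ≈ 0.0544 W/(m·K)

Treating each layer as a thermal resistance in series:
R_aluminium = L/(kA) = 0.0044/(222×3.83) = 5.175×10^-6 K/W
R_cast iron = L/(kA) = 0.0017/(57.6×3.83) = 7.706×10^-6 K/W
R_outer film = 1/(h_o·A) = 1/(16.6×3.83) = 0.01573 K/W
Sum of known resistances R_other = 0.01574 K/W
Total R = ΔT/Q = 466/1040 = 0.4481 K/W
R_perlite board = R_total − R_other = 0.4323 K/W
k = L/(R·A) = 0.09/(0.4323×3.83)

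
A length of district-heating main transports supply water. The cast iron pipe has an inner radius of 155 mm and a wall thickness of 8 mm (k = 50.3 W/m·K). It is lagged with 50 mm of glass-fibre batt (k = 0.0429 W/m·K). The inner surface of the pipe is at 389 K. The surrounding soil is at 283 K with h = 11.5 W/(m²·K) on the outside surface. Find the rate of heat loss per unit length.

Cylindrical conduction, so R = ln(r₂/r₁)/(2πkL) per layer, in series:
R_cast iron pipe wall = ln(163/155)/(2π×50.3×1) = 1.592×10^-4 K/W
R_glass-fibre batt = ln(213/163)/(2π×0.0429×1) = 0.9926 K/W
R_outer film = 1/(h_o·2πr_oL) = 1/(11.5×2π×0.213×1) = 0.06497 K/W
R_total = 1.058 K/W
Q = ΔT/R_total = 106/1.058

q′ ≈ 100 W/m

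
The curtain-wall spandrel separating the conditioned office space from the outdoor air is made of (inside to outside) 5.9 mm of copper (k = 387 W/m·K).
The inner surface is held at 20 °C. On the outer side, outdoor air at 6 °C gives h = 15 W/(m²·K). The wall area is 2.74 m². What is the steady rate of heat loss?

Treating each layer as a thermal resistance in series:
R_copper = L/(kA) = 0.0059/(387×2.74) = 5.564×10^-6 K/W
R_outer film = 1/(h_o·A) = 1/(15×2.74) = 0.02433 K/W
R_total = 0.02434 K/W
Q = ΔT / R_total = 14 / 0.02434

Q ≈ 575 W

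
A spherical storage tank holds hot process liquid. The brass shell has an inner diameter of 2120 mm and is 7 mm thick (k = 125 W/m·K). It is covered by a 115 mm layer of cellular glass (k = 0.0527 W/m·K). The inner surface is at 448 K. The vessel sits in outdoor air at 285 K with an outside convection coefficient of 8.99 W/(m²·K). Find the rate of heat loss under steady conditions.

Radial (spherical) resistances in series:
R_brass shell = (1/1.06 − 1/1.067)/(4π×125) = 3.94×10^-6 K/W
R_cellular glass = (1/1.067 − 1/1.182)/(4π×0.0527) = 0.1377 K/W
R_outer film = 1/(h·4πr_o²) = 1/(8.99×4π×1.182²) = 0.006336 K/W
R_total = 0.144 K/W
Q = ΔT/R_total = 163/0.144

Q ≈ 1130 W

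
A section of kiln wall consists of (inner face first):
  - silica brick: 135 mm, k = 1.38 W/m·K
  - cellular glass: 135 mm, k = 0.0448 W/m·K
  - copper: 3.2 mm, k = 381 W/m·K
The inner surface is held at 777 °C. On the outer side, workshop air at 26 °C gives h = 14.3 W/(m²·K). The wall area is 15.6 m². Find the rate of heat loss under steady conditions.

Series thermal resistances:
R_silica brick = L/(kA) = 0.135/(1.38×15.6) = 0.006271 K/W
R_cellular glass = L/(kA) = 0.135/(0.0448×15.6) = 0.1932 K/W
R_copper = L/(kA) = 0.0032/(381×15.6) = 5.384×10^-7 K/W
R_outer film = 1/(h_o·A) = 1/(14.3×15.6) = 0.004483 K/W
R_total = 0.2039 K/W
Q = ΔT / R_total = 751 / 0.2039

Q ≈ 3680 W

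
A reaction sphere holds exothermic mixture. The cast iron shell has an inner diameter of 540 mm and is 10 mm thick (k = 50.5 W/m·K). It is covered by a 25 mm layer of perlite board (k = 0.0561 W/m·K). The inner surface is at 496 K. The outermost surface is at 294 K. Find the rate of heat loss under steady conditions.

Spherical conduction: R = (1/r_in − 1/r_out)/(4πk) per layer; series-sum.
R_cast iron shell = (1/0.27 − 1/0.28)/(4π×50.5) = 2.084×10^-4 K/W
R_perlite board = (1/0.28 − 1/0.305)/(4π×0.0561) = 0.4152 K/W
R_total = 0.4155 K/W
Q = ΔT/R_total = 202/0.4155

Q ≈ 486 W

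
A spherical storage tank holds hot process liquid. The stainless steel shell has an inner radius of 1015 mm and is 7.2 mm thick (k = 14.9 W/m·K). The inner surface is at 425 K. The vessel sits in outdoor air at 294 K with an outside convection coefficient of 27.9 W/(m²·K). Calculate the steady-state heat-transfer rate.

Spherical conduction: R = (1/r_in − 1/r_out)/(4πk) per layer; series-sum.
R_stainless steel shell = (1/1.015 − 1/1.0222)/(4π×14.9) = 3.706×10^-5 K/W
R_outer film = 1/(h·4πr_o²) = 1/(27.9×4π×1.0222²) = 0.00273 K/W
R_total = 0.002767 K/W
Q = ΔT/R_total = 131/0.002767

Q ≈ 47300 W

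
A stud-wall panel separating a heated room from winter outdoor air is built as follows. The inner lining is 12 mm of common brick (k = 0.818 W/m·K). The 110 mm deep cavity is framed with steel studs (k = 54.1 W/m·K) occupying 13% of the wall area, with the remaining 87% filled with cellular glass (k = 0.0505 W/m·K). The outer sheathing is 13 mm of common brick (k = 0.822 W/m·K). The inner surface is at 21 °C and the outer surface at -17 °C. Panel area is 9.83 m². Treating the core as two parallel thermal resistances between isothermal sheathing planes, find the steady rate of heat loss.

Sheathing layers in series; stud and cavity paths in parallel between them.
R_inner = 0.012/(0.818×9.83) = 0.001492 K/W
R_stud  = 0.11/(54.1×0.13×9.83) = 0.001591 K/W
R_cav   = 0.11/(0.0505×0.87×9.83) = 0.2547 K/W
1/R_core = 1/R_stud + 1/R_cav → R_core = 0.001581 K/W
R_outer = 0.013/(0.822×9.83) = 0.001609 K/W
R_total = 0.004682 K/W
Q = ΔT/R_total = 38/0.004682

Q ≈ 8120 W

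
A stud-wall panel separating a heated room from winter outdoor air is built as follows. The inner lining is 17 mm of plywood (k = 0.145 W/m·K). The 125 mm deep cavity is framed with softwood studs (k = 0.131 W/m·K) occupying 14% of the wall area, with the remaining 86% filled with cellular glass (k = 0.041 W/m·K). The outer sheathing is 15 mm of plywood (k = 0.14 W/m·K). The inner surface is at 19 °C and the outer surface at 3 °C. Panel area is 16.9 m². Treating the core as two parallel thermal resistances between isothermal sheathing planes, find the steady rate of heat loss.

Q ≈ 106 W

Sheathing layers in series; stud and cavity paths in parallel between them.
R_inner = 0.017/(0.145×16.9) = 0.006937 K/W
R_stud  = 0.125/(0.131×0.14×16.9) = 0.4033 K/W
R_cav   = 0.125/(0.041×0.86×16.9) = 0.2098 K/W
1/R_core = 1/R_stud + 1/R_cav → R_core = 0.138 K/W
R_outer = 0.015/(0.14×16.9) = 0.00634 K/W
R_total = 0.1513 K/W
Q = ΔT/R_total = 16/0.1513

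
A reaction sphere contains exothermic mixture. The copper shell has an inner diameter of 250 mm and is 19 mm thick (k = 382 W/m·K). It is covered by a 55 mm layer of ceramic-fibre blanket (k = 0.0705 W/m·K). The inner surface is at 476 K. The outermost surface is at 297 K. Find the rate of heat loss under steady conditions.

Spherical conduction: R = (1/r_in − 1/r_out)/(4πk) per layer; series-sum.
R_copper shell = (1/0.125 − 1/0.144)/(4π×382) = 2.199×10^-4 K/W
R_ceramic-fibre blanket = (1/0.144 − 1/0.199)/(4π×0.0705) = 2.166 K/W
R_total = 2.167 K/W
Q = ΔT/R_total = 179/2.167

Q ≈ 82.6 W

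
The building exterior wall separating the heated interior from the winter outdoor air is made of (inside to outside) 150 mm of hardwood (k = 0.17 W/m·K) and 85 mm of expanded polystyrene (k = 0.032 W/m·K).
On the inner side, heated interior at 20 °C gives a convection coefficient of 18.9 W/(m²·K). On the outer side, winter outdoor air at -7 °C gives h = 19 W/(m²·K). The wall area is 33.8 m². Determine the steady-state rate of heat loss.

Q ≈ 250 W

Thermal resistances in series:
R_inner film = 1/(h_i·A) = 1/(18.9×33.8) = 0.001565 K/W
R_hardwood = L/(kA) = 0.15/(0.17×33.8) = 0.02611 K/W
R_expanded polystyrene = L/(kA) = 0.085/(0.032×33.8) = 0.07859 K/W
R_outer film = 1/(h_o·A) = 1/(19×33.8) = 0.001557 K/W
R_total = 0.1078 K/W
Q = ΔT / R_total = 27 / 0.1078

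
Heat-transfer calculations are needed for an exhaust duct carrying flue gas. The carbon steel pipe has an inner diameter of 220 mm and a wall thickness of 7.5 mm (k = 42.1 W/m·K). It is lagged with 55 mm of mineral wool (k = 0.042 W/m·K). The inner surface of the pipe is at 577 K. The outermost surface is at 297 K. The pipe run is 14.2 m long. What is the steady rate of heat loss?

Radial resistances (cylindrical: R_cond = ln(r_o/r_i)/(2πkL), R_conv = 1/(h·2πrL)):
R_carbon steel pipe wall = ln(117.5/110)/(2π×42.1×14.2) = 1.756×10^-5 K/W
R_mineral wool = ln(172.5/117.5)/(2π×0.042×14.2) = 0.1025 K/W
R_total = 0.1025 K/W
Q = ΔT/R_total = 280/0.1025

Q ≈ 2730 W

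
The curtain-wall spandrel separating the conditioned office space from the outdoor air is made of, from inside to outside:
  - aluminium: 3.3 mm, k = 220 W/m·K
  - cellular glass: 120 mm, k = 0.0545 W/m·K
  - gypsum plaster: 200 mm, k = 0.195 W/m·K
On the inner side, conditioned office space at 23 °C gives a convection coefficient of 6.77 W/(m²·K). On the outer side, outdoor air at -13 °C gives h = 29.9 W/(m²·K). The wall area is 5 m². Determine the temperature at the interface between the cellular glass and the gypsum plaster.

Using the resistance-network approach (series):
R_inner film = 1/(h_i·A) = 1/(6.77×5) = 0.02954 K/W
R_aluminium = L/(kA) = 0.0033/(220×5) = 3×10^-6 K/W
R_cellular glass = L/(kA) = 0.12/(0.0545×5) = 0.4404 K/W
R_gypsum plaster = L/(kA) = 0.2/(0.195×5) = 0.2051 K/W
R_outer film = 1/(h_o·A) = 1/(29.9×5) = 0.006689 K/W
R_total = 0.6817 K/W;  Q = ΔT/R_total = 36/0.6817 = 52.81 W
T_interface = T_inner − Q·ΣR(inner→interface) = 23 − 52.8×0.4699

T ≈ -1.81 °C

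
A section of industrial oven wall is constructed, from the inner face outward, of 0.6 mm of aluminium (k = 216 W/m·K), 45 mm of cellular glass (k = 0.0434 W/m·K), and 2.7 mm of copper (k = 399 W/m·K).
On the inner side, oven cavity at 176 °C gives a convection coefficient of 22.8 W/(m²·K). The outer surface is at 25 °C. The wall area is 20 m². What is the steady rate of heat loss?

Series thermal resistances:
R_inner film = 1/(h_i·A) = 1/(22.8×20) = 0.002193 K/W
R_aluminium = L/(kA) = 0.0006/(216×20) = 1.389×10^-7 K/W
R_cellular glass = L/(kA) = 0.045/(0.0434×20) = 0.05184 K/W
R_copper = L/(kA) = 0.0027/(399×20) = 3.383×10^-7 K/W
R_total = 0.05404 K/W
Q = ΔT / R_total = 151 / 0.05404

Q ≈ 2790 W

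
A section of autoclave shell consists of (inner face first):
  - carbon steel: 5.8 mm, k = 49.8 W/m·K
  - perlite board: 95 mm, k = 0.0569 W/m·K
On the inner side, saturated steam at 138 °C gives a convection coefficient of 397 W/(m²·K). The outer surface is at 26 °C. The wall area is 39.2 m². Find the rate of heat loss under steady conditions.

Using the resistance-network approach (series):
R_inner film = 1/(h_i·A) = 1/(397×39.2) = 6.426×10^-5 K/W
R_carbon steel = L/(kA) = 0.0058/(49.8×39.2) = 2.971×10^-6 K/W
R_perlite board = L/(kA) = 0.095/(0.0569×39.2) = 0.04259 K/W
R_total = 0.04266 K/W
Q = ΔT / R_total = 112 / 0.04266

Q ≈ 2630 W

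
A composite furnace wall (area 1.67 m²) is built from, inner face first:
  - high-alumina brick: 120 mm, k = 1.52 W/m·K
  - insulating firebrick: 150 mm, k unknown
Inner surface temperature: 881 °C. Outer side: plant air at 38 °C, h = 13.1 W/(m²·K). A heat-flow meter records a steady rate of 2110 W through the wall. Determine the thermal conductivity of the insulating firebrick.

k ≈ 0.293 W/(m·K)

Treating each layer as a thermal resistance in series:
R_high-alumina brick = L/(kA) = 0.12/(1.52×1.67) = 0.04727 K/W
R_outer film = 1/(h_o·A) = 1/(13.1×1.67) = 0.04571 K/W
Sum of known resistances R_other = 0.09298 K/W
Total R = ΔT/Q = 843/2110 = 0.3995 K/W
R_insulating firebrick = R_total − R_other = 0.3065 K/W
k = L/(R·A) = 0.15/(0.3065×1.67)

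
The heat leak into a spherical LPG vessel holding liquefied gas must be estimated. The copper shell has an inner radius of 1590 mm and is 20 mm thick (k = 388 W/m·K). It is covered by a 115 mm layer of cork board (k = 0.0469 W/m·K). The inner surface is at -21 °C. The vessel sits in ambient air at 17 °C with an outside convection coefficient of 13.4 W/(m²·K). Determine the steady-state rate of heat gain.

Spherical conduction: R = (1/r_in − 1/r_out)/(4πk) per layer; series-sum.
R_copper shell = (1/1.59 − 1/1.61)/(4π×388) = 1.602×10^-6 K/W
R_cork board = (1/1.61 − 1/1.725)/(4π×0.0469) = 0.07026 K/W
R_outer film = 1/(h·4πr_o²) = 1/(13.4×4π×1.725²) = 0.001996 K/W
R_total = 0.07226 K/W
Q = ΔT/R_total = 38/0.07226

Q ≈ 526 W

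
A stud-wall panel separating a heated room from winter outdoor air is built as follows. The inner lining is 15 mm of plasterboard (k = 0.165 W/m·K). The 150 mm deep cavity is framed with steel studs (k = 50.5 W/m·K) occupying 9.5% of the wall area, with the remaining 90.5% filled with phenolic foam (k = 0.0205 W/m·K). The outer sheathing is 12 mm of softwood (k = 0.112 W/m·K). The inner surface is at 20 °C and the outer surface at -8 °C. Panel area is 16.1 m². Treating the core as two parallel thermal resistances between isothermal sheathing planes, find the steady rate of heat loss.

Sheathing layers in series; stud and cavity paths in parallel between them.
R_inner = 0.015/(0.165×16.1) = 0.005647 K/W
R_stud  = 0.15/(50.5×0.095×16.1) = 0.001942 K/W
R_cav   = 0.15/(0.0205×0.905×16.1) = 0.5022 K/W
1/R_core = 1/R_stud + 1/R_cav → R_core = 0.001935 K/W
R_outer = 0.012/(0.112×16.1) = 0.006655 K/W
R_total = 0.01424 K/W
Q = ΔT/R_total = 28/0.01424

Q ≈ 1970 W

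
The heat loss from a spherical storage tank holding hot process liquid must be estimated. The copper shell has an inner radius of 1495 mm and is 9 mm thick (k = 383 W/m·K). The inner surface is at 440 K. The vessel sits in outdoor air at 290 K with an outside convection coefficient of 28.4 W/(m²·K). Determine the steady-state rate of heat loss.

For a spherical shell R = (1/r₁ − 1/r₂)/(4πk); film R = 1/(h·4πr²). In series:
R_copper shell = (1/1.495 − 1/1.504)/(4π×383) = 8.317×10^-7 K/W
R_outer film = 1/(h·4πr_o²) = 1/(28.4×4π×1.504²) = 0.001239 K/W
R_total = 0.00124 K/W
Q = ΔT/R_total = 150/0.00124

Q ≈ 121000 W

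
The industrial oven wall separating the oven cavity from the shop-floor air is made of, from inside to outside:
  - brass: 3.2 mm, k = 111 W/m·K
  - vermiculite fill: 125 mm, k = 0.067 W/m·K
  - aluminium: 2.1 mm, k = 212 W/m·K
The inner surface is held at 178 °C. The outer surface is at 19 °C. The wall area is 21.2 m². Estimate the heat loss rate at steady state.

Q ≈ 1810 W

Model the wall as resistances in series:
R_brass = L/(kA) = 0.0032/(111×21.2) = 1.36×10^-6 K/W
R_vermiculite fill = L/(kA) = 0.125/(0.067×21.2) = 0.088 K/W
R_aluminium = L/(kA) = 0.0021/(212×21.2) = 4.672×10^-7 K/W
R_total = 0.08801 K/W
Q = ΔT / R_total = 159 / 0.08801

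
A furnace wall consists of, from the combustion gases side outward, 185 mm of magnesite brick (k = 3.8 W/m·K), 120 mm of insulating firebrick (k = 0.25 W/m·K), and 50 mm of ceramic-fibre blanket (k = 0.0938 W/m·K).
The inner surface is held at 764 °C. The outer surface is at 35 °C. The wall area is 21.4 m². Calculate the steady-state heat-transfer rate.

Treating each layer as a thermal resistance in series:
R_magnesite brick = L/(kA) = 0.185/(3.8×21.4) = 0.002275 K/W
R_insulating firebrick = L/(kA) = 0.12/(0.25×21.4) = 0.02243 K/W
R_ceramic-fibre blanket = L/(kA) = 0.05/(0.0938×21.4) = 0.02491 K/W
R_total = 0.04961 K/W
Q = ΔT / R_total = 729 / 0.04961

Q ≈ 14700 W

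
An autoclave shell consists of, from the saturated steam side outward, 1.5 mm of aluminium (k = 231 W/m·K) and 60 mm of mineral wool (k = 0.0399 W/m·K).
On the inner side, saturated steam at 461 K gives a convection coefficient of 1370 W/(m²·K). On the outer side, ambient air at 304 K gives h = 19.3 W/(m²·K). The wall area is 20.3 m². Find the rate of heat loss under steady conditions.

Using the resistance-network approach (series):
R_inner film = 1/(h_i·A) = 1/(1370×20.3) = 3.596×10^-5 K/W
R_aluminium = L/(kA) = 0.0015/(231×20.3) = 3.199×10^-7 K/W
R_mineral wool = L/(kA) = 0.06/(0.0399×20.3) = 0.07408 K/W
R_outer film = 1/(h_o·A) = 1/(19.3×20.3) = 0.002552 K/W
R_total = 0.07667 K/W
Q = ΔT / R_total = 157 / 0.07667

Q ≈ 2050 W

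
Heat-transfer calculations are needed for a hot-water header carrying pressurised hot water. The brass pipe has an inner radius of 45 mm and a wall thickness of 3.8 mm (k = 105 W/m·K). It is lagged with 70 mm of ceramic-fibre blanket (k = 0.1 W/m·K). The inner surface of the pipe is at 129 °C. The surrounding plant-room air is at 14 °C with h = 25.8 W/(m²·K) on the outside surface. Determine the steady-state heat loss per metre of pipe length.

Per-layer cylindrical resistances, series-summed:
R_brass pipe wall = ln(48.8/45)/(2π×105×1) = 1.229×10^-4 K/W
R_ceramic-fibre blanket = ln(118.8/48.8)/(2π×0.1×1) = 1.416 K/W
R_outer film = 1/(h_o·2πr_oL) = 1/(25.8×2π×0.1188×1) = 0.05193 K/W
R_total = 1.468 K/W
Q = ΔT/R_total = 115/1.468

q′ ≈ 78.3 W/m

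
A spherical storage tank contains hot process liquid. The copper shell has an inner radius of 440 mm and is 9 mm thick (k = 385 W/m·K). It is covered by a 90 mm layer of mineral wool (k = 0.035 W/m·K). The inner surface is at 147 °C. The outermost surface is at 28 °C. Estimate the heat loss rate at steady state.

Q ≈ 141 W

For a spherical shell R = (1/r₁ − 1/r₂)/(4πk); film R = 1/(h·4πr²). In series:
R_copper shell = (1/0.44 − 1/0.449)/(4π×385) = 9.416×10^-6 K/W
R_mineral wool = (1/0.449 − 1/0.539)/(4π×0.035) = 0.8455 K/W
R_total = 0.8455 K/W
Q = ΔT/R_total = 119/0.8455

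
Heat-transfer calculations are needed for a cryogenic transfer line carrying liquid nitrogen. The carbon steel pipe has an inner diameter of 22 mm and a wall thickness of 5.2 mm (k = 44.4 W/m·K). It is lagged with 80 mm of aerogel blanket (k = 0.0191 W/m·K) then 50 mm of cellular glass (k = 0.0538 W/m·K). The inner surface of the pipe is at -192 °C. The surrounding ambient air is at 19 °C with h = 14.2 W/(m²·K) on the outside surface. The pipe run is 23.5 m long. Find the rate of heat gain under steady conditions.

Q ≈ 307 W

Cylindrical conduction, so R = ln(r₂/r₁)/(2πkL) per layer, in series:
R_carbon steel pipe wall = ln(16.2/11)/(2π×44.4×23.5) = 5.905×10^-5 K/W
R_aerogel blanket = ln(96.2/16.2)/(2π×0.0191×23.5) = 0.6317 K/W
R_cellular glass = ln(146.2/96.2)/(2π×0.0538×23.5) = 0.05269 K/W
R_outer film = 1/(h_o·2πr_oL) = 1/(14.2×2π×0.1462×23.5) = 0.003262 K/W
R_total = 0.6877 K/W
Q = ΔT/R_total = 211/0.6877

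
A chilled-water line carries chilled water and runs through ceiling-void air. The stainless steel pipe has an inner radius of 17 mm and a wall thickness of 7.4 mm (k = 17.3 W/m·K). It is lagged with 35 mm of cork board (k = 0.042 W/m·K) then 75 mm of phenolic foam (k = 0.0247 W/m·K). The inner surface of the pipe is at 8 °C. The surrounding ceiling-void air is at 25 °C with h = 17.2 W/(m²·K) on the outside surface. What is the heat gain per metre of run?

Per-layer cylindrical resistances, series-summed:
R_stainless steel pipe wall = ln(24.4/17)/(2π×17.3×1) = 0.003324 K/W
R_cork board = ln(59.4/24.4)/(2π×0.042×1) = 3.371 K/W
R_phenolic foam = ln(134.4/59.4)/(2π×0.0247×1) = 5.261 K/W
R_outer film = 1/(h_o·2πr_oL) = 1/(17.2×2π×0.1344×1) = 0.06885 K/W
R_total = 8.705 K/W
Q = ΔT/R_total = 17/8.705

q′ ≈ 1.95 W/m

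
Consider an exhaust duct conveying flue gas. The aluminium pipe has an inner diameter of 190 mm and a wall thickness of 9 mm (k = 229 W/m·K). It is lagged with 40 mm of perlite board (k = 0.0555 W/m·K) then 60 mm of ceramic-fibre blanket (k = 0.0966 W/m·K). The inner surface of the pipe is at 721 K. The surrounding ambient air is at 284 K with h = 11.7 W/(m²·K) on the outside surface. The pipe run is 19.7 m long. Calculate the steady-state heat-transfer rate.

Cylindrical conduction, so R = ln(r₂/r₁)/(2πkL) per layer, in series:
R_aluminium pipe wall = ln(104/95)/(2π×229×19.7) = 3.193×10^-6 K/W
R_perlite board = ln(144/104)/(2π×0.0555×19.7) = 0.04737 K/W
R_ceramic-fibre blanket = ln(204/144)/(2π×0.0966×19.7) = 0.02913 K/W
R_outer film = 1/(h_o·2πr_oL) = 1/(11.7×2π×0.204×19.7) = 0.003385 K/W
R_total = 0.07989 K/W
Q = ΔT/R_total = 437/0.07989

Q ≈ 5470 W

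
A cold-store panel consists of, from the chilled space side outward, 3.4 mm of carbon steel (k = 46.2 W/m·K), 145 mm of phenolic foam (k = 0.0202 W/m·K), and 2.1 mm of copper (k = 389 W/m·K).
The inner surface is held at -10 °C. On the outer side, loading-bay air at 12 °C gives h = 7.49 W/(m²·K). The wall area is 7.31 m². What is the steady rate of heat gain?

Q ≈ 22 W

Series thermal resistances:
R_carbon steel = L/(kA) = 0.0034/(46.2×7.31) = 1.007×10^-5 K/W
R_phenolic foam = L/(kA) = 0.145/(0.0202×7.31) = 0.982 K/W
R_copper = L/(kA) = 0.0021/(389×7.31) = 7.385×10^-7 K/W
R_outer film = 1/(h_o·A) = 1/(7.49×7.31) = 0.01826 K/W
R_total = 1 K/W
Q = ΔT / R_total = 22 / 1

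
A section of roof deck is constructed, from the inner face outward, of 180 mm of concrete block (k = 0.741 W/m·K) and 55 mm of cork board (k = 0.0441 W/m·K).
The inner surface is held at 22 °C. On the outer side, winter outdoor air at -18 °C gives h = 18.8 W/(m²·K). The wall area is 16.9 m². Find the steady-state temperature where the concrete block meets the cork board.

T ≈ 15.7 °C

Series thermal resistances:
R_concrete block = L/(kA) = 0.18/(0.741×16.9) = 0.01437 K/W
R_cork board = L/(kA) = 0.055/(0.0441×16.9) = 0.0738 K/W
R_outer film = 1/(h_o·A) = 1/(18.8×16.9) = 0.003147 K/W
R_total = 0.09132 K/W;  Q = ΔT/R_total = 40/0.09132 = 438 W
T_interface = T_inner − Q·ΣR(inner→interface) = 22 − 438×0.01437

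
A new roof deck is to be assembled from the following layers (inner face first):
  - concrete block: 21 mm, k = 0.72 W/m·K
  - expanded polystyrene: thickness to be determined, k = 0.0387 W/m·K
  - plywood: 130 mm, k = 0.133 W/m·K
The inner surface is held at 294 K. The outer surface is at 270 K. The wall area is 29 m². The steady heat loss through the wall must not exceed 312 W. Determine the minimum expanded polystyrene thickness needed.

L ≈ 47.4 mm

Series thermal resistances:
R_concrete block = L/(kA) = 0.021/(0.72×29) = 0.001006 K/W
R_plywood = L/(kA) = 0.13/(0.133×29) = 0.0337 K/W
Sum of the known resistances R_other = 0.03471 K/W
Required total resistance R_tot = ΔT/Q_allow = 24/312 = 0.07692 K/W
R_expanded polystyrene = R_tot − R_other = 0.04221 K/W
L = R·k·A = 0.04221×0.0387×29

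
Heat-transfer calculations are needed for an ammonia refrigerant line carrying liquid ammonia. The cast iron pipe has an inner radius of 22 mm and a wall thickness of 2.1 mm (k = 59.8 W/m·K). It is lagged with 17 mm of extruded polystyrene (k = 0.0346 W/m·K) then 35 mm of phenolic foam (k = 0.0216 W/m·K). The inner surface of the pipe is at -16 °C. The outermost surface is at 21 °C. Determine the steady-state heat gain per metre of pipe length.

Cylindrical conduction, so R = ln(r₂/r₁)/(2πkL) per layer, in series:
R_cast iron pipe wall = ln(24.1/22)/(2π×59.8×1) = 2.426×10^-4 K/W
R_extruded polystyrene = ln(41.1/24.1)/(2π×0.0346×1) = 2.455 K/W
R_phenolic foam = ln(76.1/41.1)/(2π×0.0216×1) = 4.539 K/W
R_total = 6.995 K/W
Q = ΔT/R_total = 37/6.995

q′ ≈ 5.29 W/m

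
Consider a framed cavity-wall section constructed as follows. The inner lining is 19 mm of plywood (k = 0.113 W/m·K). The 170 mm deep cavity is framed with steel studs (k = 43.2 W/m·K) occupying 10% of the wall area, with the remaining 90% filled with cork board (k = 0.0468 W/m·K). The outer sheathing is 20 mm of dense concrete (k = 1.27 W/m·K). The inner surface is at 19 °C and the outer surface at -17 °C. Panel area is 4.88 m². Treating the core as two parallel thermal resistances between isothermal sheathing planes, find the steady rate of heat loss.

Sheathing layers in series; stud and cavity paths in parallel between them.
R_inner = 0.019/(0.113×4.88) = 0.03446 K/W
R_stud  = 0.17/(43.2×0.1×4.88) = 0.008064 K/W
R_cav   = 0.17/(0.0468×0.9×4.88) = 0.8271 K/W
1/R_core = 1/R_stud + 1/R_cav → R_core = 0.007986 K/W
R_outer = 0.02/(1.27×4.88) = 0.003227 K/W
R_total = 0.04567 K/W
Q = ΔT/R_total = 36/0.04567

Q ≈ 788 W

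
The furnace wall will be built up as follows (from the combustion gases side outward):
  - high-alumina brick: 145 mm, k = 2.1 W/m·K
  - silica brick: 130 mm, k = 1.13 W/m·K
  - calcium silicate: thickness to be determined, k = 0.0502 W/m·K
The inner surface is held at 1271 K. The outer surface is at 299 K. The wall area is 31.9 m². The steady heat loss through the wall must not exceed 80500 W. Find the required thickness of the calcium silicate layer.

L ≈ 10.1 mm

Using the resistance-network approach (series):
R_high-alumina brick = L/(kA) = 0.145/(2.1×31.9) = 0.002165 K/W
R_silica brick = L/(kA) = 0.13/(1.13×31.9) = 0.003606 K/W
Sum of the known resistances R_other = 0.005771 K/W
Required total resistance R_tot = ΔT/Q_allow = 972/80500 = 0.01207 K/W
R_calcium silicate = R_tot − R_other = 0.006304 K/W
L = R·k·A = 0.006304×0.0502×31.9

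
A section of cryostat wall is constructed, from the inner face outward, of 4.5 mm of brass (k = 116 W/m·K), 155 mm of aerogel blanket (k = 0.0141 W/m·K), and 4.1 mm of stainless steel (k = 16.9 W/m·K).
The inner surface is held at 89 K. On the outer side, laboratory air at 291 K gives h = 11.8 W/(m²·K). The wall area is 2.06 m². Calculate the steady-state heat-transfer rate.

Treating each layer as a thermal resistance in series:
R_brass = L/(kA) = 0.0045/(116×2.06) = 1.883×10^-5 K/W
R_aerogel blanket = L/(kA) = 0.155/(0.0141×2.06) = 5.336 K/W
R_stainless steel = L/(kA) = 0.0041/(16.9×2.06) = 1.178×10^-4 K/W
R_outer film = 1/(h_o·A) = 1/(11.8×2.06) = 0.04114 K/W
R_total = 5.378 K/W
Q = ΔT / R_total = 202 / 5.378

Q ≈ 37.6 W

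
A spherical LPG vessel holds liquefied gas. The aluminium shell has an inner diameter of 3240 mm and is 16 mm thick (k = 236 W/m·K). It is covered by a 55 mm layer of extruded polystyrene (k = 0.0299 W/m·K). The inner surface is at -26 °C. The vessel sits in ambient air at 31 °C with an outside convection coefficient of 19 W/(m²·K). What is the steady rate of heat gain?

Radial (spherical) resistances in series:
R_aluminium shell = (1/1.62 − 1/1.636)/(4π×236) = 2.036×10^-6 K/W
R_extruded polystyrene = (1/1.636 − 1/1.691)/(4π×0.0299) = 0.05291 K/W
R_outer film = 1/(h·4πr_o²) = 1/(19×4π×1.691²) = 0.001465 K/W
R_total = 0.05438 K/W
Q = ΔT/R_total = 57/0.05438

Q ≈ 1050 W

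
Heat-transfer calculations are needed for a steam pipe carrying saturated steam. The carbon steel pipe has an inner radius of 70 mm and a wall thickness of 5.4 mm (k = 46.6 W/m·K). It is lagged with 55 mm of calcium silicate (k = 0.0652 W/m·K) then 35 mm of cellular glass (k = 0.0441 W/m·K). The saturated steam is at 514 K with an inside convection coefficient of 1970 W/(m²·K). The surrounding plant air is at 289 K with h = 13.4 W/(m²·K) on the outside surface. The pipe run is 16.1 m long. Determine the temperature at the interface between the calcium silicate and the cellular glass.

T ≈ 381 K

Per-layer cylindrical resistances, series-summed:
R_inner film = 1/(h_i·2πr₁L) = 1/(1970×2π×0.07×16.1) = 7.169×10^-5 K/W
R_carbon steel pipe wall = ln(75.4/70)/(2π×46.6×16.1) = 1.576×10^-5 K/W
R_calcium silicate = ln(130.4/75.4)/(2π×0.0652×16.1) = 0.08306 K/W
R_cellular glass = ln(165.4/130.4)/(2π×0.0441×16.1) = 0.0533 K/W
R_outer film = 1/(h_o·2πr_oL) = 1/(13.4×2π×0.1654×16.1) = 0.00446 K/W
R_total = 0.1409 K/W
Q = ΔT/R_total = 225/0.1409
Q = 1600 W
T_interface = T_inner − Q·ΣR(inner→interface) = 514 − 1600×0.08314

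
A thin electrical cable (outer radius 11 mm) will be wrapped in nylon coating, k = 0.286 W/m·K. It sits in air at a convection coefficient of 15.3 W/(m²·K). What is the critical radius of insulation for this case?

r_cr ≈ 18.7 mm

For a cylinder r_cr = k/h = 0.286/15.3
r_cr = 18.7 mm; since the bare radius (11 mm) is below r_cr, adding a thin layer of insulation will *increase* heat loss.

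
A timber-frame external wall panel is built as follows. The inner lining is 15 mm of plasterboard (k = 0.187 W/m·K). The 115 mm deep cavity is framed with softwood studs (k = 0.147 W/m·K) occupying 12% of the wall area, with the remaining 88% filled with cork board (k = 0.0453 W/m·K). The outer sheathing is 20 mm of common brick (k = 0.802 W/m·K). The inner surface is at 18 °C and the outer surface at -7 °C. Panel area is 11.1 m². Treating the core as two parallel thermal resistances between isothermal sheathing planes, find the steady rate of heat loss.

Sheathing layers in series; stud and cavity paths in parallel between them.
R_inner = 0.015/(0.187×11.1) = 0.007226 K/W
R_stud  = 0.115/(0.147×0.12×11.1) = 0.5873 K/W
R_cav   = 0.115/(0.0453×0.88×11.1) = 0.2599 K/W
1/R_core = 1/R_stud + 1/R_cav → R_core = 0.1802 K/W
R_outer = 0.02/(0.802×11.1) = 0.002247 K/W
R_total = 0.1896 K/W
Q = ΔT/R_total = 25/0.1896

Q ≈ 132 W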